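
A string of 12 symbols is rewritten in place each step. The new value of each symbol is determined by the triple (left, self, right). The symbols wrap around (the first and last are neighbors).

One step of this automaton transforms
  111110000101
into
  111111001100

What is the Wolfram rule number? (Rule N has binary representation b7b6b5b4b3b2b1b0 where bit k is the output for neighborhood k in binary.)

position 0: 111 → 1  (bit 7 = 1)
position 4: 110 → 1  (bit 6 = 1)
position 10: 101 → 0  (bit 5 = 0)
position 5: 100 → 1  (bit 4 = 1)
position 11: 011 → 0  (bit 3 = 0)
position 9: 010 → 1  (bit 2 = 1)
position 8: 001 → 1  (bit 1 = 1)
position 6: 000 → 0  (bit 0 = 0)
bits b7..b0 = 11010110 = 214

214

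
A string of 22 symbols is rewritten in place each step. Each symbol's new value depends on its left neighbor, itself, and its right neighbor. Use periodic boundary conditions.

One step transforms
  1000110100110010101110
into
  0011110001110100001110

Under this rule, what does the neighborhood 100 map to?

At position 1 the neighborhood is 100; the next row has 0 there.

0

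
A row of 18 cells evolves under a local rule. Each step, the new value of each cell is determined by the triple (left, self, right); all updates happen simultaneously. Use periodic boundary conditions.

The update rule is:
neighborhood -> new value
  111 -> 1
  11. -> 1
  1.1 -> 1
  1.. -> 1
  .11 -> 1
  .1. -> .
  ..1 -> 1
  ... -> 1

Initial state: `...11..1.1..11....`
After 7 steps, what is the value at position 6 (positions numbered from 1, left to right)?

step 1: 1111111.1.11111111
step 2: 11111111.111111111
step 3: 111111111111111111
step 4: 111111111111111111  (fixed point — unchanged through step 7)
position 6 holds 1

1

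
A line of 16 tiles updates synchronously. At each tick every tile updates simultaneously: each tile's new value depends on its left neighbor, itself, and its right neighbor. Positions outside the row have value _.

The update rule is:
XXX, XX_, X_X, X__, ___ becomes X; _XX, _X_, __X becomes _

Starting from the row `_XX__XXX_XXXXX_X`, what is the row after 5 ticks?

X__X__XX__XXX_XX

__XX__XXX_XXXXX_
X__XX__XXX_XXXXX
_X__XX__XXX_XXXX
__X__XX__XXX_XXX
X__X__XX__XXX_XX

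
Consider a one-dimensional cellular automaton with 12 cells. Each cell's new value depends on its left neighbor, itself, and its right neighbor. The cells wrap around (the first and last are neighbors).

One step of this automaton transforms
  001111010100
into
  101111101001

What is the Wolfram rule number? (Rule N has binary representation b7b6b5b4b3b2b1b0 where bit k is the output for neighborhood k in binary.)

233

position 3: 111 → 1  (bit 7 = 1)
position 5: 110 → 1  (bit 6 = 1)
position 6: 101 → 1  (bit 5 = 1)
position 10: 100 → 0  (bit 4 = 0)
position 2: 011 → 1  (bit 3 = 1)
position 7: 010 → 0  (bit 2 = 0)
position 1: 001 → 0  (bit 1 = 0)
position 0: 000 → 1  (bit 0 = 1)
bits b7..b0 = 11101001 = 233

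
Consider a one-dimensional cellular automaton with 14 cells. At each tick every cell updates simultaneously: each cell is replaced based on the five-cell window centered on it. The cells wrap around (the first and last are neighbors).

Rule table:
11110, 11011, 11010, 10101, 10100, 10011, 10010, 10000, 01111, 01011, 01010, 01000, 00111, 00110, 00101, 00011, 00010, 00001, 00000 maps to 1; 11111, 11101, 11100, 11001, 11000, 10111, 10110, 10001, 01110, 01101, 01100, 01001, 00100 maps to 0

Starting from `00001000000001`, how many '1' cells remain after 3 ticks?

tick 1: 11110111111110
tick 2: 01101010000101
tick 3: 10011111111111
count of 1: 12

12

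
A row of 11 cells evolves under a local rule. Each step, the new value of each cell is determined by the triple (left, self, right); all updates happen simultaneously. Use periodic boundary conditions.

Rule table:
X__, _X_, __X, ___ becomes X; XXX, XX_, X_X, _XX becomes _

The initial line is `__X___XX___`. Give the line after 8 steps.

______XX___

step 1: XXXXXX__XXX
step 2: ______XX___
step 3: XXXXXX__XXX  (repeats step 1; period 2)
step 8: ______XX___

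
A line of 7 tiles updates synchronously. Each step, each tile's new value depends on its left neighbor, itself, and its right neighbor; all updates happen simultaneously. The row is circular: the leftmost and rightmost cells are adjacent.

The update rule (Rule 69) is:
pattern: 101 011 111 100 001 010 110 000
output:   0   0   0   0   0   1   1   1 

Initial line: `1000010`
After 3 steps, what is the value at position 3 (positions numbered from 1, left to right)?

0

step 1: 1011010
step 2: 1001010
step 3: 1001010
position 3 holds 0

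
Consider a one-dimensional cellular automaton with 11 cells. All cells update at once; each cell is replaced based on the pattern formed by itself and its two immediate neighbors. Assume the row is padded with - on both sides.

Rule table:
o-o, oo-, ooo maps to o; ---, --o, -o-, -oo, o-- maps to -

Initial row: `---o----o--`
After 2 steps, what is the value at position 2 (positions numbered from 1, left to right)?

-

-----------
-----------
position 2 holds -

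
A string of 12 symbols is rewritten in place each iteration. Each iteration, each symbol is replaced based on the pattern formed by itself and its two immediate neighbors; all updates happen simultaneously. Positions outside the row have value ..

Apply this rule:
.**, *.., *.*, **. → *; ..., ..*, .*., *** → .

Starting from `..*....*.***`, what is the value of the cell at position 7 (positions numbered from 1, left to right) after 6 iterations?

.

...*....**.*
....*...***.
.....*..*.**
......*..***
.......*.*.*
........*.*.
position 7 holds .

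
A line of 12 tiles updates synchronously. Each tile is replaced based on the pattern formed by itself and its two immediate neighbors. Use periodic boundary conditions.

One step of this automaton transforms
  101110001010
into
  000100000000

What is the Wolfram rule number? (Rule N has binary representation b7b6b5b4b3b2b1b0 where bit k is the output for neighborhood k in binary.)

128

position 3: 111 → 1  (bit 7 = 1)
position 4: 110 → 0  (bit 6 = 0)
position 1: 101 → 0  (bit 5 = 0)
position 5: 100 → 0  (bit 4 = 0)
position 2: 011 → 0  (bit 3 = 0)
position 0: 010 → 0  (bit 2 = 0)
position 7: 001 → 0  (bit 1 = 0)
position 6: 000 → 0  (bit 0 = 0)
bits b7..b0 = 10000000 = 128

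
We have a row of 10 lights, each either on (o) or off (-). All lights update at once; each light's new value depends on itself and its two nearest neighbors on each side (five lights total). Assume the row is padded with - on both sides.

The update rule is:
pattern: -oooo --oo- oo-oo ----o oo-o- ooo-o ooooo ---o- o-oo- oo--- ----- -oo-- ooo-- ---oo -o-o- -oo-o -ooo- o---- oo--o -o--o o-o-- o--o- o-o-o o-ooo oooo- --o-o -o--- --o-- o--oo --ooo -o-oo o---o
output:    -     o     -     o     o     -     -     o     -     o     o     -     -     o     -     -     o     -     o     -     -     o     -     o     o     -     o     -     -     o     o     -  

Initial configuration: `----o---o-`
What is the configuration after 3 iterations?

-----o-ooo

oooo-o-o-o
o-o-o-----
-----o-ooo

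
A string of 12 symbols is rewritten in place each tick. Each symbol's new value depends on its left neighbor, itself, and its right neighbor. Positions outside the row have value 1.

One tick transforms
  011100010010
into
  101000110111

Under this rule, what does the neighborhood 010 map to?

1

At position 7 the neighborhood is 010; the next row has 1 there.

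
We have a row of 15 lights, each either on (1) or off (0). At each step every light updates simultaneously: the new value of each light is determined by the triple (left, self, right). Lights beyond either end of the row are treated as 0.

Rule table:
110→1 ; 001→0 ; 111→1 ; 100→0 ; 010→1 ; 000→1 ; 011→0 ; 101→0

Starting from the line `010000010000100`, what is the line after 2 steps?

010111010110101
010011010010101

010011010010101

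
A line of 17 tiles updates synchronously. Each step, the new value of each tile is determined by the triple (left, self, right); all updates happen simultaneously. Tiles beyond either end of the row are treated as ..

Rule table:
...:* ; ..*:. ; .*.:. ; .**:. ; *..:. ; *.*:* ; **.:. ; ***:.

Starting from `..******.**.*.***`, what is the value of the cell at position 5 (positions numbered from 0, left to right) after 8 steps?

step 1: *.......*..*.*...
step 2: ..*****.....*..**
step 3: *.......***......
step 4: ..*****.....*****
step 5: *.......***......  (repeats step 3; period 2)
step 8: ..*****.....*****
position 5 holds *

*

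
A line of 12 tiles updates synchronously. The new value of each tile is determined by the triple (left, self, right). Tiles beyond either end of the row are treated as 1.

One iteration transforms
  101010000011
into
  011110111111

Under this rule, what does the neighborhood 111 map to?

1

At position 11 the neighborhood is 111; the next row has 1 there.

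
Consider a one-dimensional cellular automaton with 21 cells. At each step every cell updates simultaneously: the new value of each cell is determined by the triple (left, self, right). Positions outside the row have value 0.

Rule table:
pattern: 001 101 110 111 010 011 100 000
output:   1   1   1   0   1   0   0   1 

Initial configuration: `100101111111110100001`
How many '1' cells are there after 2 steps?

13

step 1: 101110000000011101111
step 2: 110010111111100110001
count of 1: 13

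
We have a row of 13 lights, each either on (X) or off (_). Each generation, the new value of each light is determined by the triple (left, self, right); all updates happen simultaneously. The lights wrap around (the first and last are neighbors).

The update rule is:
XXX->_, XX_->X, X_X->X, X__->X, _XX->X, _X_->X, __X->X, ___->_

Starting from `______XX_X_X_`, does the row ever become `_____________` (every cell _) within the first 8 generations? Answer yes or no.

generation 1: _____XXXXXXXX
generation 2: X___XX______X
generation 3: XX_XXXX____XX
generation 4: _XXX__XX__XX_
generation 5: XX_XXXXXXXXXX
generation 6: _XXX_________
generation 7: XX_XX________
generation 8: XXXXXX______X
generation 8 is XXXXXX______X, still not uniform _

no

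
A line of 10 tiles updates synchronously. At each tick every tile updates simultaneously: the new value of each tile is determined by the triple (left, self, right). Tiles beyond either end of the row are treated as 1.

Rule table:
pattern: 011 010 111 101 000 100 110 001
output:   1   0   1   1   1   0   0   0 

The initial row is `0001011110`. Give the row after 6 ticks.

tick 1: 0100111101
tick 2: 1000111011
tick 3: 0010110111
tick 4: 0001101111
tick 5: 0101011111
tick 6: 1010111111

1010111111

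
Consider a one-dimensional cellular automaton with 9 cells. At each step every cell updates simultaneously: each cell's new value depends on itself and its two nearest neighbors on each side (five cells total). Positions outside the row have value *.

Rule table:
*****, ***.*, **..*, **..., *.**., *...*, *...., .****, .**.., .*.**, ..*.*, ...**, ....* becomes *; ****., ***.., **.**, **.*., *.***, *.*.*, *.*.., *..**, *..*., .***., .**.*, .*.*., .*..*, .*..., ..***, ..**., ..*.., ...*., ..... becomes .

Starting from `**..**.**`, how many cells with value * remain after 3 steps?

..*.....*
*...*.**.
.**.***..
count of *: 5

5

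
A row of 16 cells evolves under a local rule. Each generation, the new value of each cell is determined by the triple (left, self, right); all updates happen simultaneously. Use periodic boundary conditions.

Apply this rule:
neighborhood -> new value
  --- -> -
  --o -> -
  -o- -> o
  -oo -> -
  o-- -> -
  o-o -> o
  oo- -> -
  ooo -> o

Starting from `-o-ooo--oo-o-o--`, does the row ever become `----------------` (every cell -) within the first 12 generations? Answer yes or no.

yes

-oo-o-----oooo--
---oo------oo---
----------------
all cells are - at generation 3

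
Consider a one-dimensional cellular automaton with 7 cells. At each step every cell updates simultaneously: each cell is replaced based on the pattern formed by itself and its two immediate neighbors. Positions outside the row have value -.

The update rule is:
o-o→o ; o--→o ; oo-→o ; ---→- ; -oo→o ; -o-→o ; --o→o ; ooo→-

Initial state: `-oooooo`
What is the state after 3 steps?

o-ooooo

oo----o
ooo--oo
o-ooooo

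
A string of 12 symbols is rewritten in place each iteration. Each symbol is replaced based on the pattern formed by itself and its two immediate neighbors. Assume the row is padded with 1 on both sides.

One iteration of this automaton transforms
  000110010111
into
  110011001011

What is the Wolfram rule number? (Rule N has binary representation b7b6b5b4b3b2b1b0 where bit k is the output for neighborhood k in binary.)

position 10: 111 → 1  (bit 7 = 1)
position 4: 110 → 1  (bit 6 = 1)
position 8: 101 → 1  (bit 5 = 1)
position 0: 100 → 1  (bit 4 = 1)
position 3: 011 → 0  (bit 3 = 0)
position 7: 010 → 0  (bit 2 = 0)
position 2: 001 → 0  (bit 1 = 0)
position 1: 000 → 1  (bit 0 = 1)
bits b7..b0 = 11110001 = 241

241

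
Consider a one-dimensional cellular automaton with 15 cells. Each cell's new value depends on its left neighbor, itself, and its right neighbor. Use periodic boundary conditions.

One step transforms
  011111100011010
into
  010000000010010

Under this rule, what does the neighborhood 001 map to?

At position 0 the neighborhood is 001; the next row has 0 there.

0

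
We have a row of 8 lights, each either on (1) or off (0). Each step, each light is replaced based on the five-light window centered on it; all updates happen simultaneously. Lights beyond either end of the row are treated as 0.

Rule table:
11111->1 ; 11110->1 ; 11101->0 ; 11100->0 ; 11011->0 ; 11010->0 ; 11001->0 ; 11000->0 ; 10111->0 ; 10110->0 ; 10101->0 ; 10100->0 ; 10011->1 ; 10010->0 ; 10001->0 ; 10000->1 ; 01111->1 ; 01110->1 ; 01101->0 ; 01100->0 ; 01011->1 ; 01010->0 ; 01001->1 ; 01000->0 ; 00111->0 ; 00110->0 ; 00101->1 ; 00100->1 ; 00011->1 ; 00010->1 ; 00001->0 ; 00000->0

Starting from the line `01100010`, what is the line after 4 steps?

10000110
10101000
10000010
10100110

10100110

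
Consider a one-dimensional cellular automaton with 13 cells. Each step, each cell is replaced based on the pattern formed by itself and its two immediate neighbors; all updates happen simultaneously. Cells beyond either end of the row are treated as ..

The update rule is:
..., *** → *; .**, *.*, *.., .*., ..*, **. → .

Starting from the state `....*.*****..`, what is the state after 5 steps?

.*******.....

***....***..*
.*..**..*....
..........***
*********..*.
.*******.....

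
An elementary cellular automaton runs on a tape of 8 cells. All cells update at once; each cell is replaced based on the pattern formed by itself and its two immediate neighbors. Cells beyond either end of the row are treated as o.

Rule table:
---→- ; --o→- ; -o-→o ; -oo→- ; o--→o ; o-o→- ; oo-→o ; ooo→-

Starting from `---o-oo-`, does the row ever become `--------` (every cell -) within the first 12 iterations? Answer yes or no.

o--o--o-
oo-oo-o-
-o--o-o-
-oo-o-o-
--o-o-o-
o-o-o-o-
o-o-o-o-  (fixed point — unchanged through iteration 12)
iteration 12 is o-o-o-o-, still not uniform -

no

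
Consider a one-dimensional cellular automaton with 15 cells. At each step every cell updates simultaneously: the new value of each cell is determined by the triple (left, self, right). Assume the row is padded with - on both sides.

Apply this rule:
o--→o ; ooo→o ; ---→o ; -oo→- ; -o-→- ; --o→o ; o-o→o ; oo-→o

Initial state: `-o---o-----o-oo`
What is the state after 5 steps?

o-ooo-ooooo-o-o
-o-ooo-ooooo-o-
o-o-ooo-ooooo-o
-o-o-ooo-ooooo-
o-o-o-ooo-ooooo

o-o-o-ooo-ooooo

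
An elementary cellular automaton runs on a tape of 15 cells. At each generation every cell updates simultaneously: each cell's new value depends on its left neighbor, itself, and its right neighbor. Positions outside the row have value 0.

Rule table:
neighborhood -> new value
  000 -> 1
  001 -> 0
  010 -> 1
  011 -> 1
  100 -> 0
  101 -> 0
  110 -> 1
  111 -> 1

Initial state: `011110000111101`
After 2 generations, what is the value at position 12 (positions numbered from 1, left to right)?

1

generation 1: 011110110111101
generation 2: 011110110111101
position 12 holds 1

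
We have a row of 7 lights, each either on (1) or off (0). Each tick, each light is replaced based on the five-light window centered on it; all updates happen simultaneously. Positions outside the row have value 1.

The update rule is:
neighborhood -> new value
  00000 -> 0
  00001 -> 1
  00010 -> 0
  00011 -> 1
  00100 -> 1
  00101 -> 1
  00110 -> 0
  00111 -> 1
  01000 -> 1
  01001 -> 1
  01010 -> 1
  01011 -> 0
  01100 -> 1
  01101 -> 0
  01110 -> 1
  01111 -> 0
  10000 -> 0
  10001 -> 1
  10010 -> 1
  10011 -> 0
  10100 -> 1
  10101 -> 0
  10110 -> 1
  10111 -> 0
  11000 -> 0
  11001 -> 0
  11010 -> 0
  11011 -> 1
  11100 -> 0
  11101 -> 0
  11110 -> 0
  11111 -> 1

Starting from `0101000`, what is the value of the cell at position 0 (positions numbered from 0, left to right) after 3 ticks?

0011111
0010111
0110001
position 0 holds 0

0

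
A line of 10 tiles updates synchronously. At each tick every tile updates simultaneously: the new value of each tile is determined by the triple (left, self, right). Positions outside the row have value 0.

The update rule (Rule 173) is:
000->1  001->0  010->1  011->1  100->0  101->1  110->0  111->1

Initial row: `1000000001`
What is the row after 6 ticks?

1110110001

tick 1: 1011111101
tick 2: 1111111011
tick 3: 1111110110
tick 4: 1111101100
tick 5: 1111011001
tick 6: 1110110001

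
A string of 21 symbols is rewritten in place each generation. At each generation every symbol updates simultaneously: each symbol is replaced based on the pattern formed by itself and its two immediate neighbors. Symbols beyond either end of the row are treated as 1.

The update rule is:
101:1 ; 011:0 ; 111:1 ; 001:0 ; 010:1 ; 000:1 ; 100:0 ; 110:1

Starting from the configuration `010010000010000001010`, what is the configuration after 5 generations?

generation 1: 110010111010111101111
generation 2: 110011011111011110111
generation 3: 110001101111101111011
generation 4: 110100110111110111101
generation 5: 111100011011111011110

111100011011111011110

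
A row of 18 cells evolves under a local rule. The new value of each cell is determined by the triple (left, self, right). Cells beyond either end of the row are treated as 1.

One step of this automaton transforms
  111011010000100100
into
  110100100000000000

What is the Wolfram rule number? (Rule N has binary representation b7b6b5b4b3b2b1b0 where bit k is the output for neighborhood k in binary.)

160

position 0: 111 → 1  (bit 7 = 1)
position 2: 110 → 0  (bit 6 = 0)
position 3: 101 → 1  (bit 5 = 1)
position 8: 100 → 0  (bit 4 = 0)
position 4: 011 → 0  (bit 3 = 0)
position 7: 010 → 0  (bit 2 = 0)
position 11: 001 → 0  (bit 1 = 0)
position 9: 000 → 0  (bit 0 = 0)
bits b7..b0 = 10100000 = 160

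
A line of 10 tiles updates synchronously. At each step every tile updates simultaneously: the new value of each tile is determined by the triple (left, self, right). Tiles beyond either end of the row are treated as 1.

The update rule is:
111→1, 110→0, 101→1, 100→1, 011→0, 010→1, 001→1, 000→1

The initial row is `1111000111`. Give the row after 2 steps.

1110111011
1101010101

1101010101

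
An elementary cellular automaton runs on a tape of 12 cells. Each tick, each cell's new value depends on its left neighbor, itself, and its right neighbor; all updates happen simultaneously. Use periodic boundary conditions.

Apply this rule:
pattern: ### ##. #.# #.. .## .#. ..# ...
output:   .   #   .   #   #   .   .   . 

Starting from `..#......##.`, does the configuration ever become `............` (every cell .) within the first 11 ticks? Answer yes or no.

no

...#.....###
#...#....#.#
##...#.....#
.##...#....#
.###...#....
.#.##...#...
...###...#..
...#.##...#.
.....###...#
#....#.##...
.#.....###..
tick 11 is .#.....###.., still not uniform .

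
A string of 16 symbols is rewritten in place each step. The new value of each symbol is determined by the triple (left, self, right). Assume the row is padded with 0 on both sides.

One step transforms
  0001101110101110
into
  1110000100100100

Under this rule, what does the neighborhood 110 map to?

0

At position 4 the neighborhood is 110; the next row has 0 there.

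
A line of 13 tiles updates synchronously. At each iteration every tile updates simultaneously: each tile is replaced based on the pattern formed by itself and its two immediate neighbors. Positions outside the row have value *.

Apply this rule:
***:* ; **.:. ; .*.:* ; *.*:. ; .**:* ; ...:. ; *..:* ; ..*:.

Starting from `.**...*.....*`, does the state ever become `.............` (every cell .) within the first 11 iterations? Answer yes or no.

no

iteration 1: .*.*..**....*
iteration 2: .*.**.*.*...*
iteration 3: .*.*..*.**..*
iteration 4: .*.**.*.*.*.*
iteration 5: .*.*..*.*.*.*
iteration 6: .*.**.*.*.*.*  (repeats iteration 4; period 2)
iteration 11: .*.*..*.*.*.*
iteration 11 is .*.*..*.*.*.*, still not uniform .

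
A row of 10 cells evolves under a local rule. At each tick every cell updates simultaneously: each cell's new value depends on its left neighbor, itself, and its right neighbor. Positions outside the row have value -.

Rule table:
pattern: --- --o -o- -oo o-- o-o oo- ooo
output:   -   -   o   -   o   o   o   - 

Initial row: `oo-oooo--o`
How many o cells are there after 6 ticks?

tick 1: -oo---oo-o
tick 2: --oo---ooo
tick 3: ---oo----o
tick 4: ----oo---o
tick 5: -----oo--o
tick 6: ------oo-o
count of o: 3

3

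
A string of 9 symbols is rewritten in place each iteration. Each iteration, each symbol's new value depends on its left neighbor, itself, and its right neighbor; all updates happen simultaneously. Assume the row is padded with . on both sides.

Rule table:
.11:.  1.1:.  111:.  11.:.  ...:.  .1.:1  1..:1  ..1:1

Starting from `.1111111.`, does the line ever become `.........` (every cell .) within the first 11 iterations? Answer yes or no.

no

1.......1
11.....11
..1...1..
.111.111.
1.......1  (repeats iteration 1; period 4)
iteration 11: ..1...1..
iteration 11 is ..1...1.., still not uniform .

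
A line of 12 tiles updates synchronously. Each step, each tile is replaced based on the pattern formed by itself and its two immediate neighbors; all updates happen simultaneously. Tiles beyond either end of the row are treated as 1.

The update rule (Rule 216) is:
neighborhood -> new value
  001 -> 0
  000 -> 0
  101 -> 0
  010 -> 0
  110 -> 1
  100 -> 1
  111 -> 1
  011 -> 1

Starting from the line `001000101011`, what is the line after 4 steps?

100100000011
110010000011
111001000011
111100100011

111100100011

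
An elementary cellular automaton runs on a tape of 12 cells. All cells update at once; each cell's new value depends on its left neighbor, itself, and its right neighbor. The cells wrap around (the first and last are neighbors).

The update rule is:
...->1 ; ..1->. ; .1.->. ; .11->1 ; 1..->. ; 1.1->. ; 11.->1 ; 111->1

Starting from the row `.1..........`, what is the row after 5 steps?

...111111111

...111111111
.1.111111111
...111111111  (repeats step 1; period 2)
step 5: ...111111111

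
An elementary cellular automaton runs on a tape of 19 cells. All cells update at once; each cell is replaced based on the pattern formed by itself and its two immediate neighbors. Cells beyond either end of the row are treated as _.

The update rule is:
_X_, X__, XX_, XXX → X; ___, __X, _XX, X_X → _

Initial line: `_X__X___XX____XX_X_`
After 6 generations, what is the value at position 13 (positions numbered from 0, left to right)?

_

generation 1: _XX_XX___XX____X_XX
generation 2: __X__XX___XX___X__X
generation 3: __XX__XX___XX__XX_X
generation 4: ___XX__XX___XX__X_X
generation 5: ____XX__XX___XX_X_X
generation 6: _____XX__XX___X_X_X
position 13 holds _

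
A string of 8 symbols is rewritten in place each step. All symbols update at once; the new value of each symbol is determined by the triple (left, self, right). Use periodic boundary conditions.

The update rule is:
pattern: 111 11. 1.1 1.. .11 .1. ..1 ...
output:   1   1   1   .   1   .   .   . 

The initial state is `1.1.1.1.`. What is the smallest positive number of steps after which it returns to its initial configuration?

.1.1.1.1
1.1.1.1.

2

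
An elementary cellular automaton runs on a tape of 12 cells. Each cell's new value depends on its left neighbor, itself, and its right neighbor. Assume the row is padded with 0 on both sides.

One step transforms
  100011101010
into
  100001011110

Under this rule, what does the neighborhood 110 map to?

0

At position 6 the neighborhood is 110; the next row has 0 there.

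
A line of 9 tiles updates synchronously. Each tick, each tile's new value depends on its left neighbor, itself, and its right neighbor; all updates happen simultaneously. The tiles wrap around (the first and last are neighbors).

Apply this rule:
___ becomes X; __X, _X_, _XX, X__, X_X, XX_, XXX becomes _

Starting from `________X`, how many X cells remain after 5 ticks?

6

_XXXXXX__
________X  (repeats tick 0; period 2)
tick 5: _XXXXXX__
count of X: 6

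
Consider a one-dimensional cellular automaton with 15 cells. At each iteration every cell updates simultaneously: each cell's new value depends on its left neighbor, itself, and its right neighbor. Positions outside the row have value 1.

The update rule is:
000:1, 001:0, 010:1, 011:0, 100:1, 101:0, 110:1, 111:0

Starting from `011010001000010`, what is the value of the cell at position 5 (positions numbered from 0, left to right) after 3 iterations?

0

iteration 1: 001011101111010
iteration 2: 101000100001010
iteration 3: 101110111101010
position 5 holds 0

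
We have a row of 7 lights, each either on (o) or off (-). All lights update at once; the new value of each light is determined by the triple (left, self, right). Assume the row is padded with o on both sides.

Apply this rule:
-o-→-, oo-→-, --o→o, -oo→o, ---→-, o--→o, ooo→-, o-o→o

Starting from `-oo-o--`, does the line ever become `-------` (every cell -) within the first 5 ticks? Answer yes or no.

no

tick 1: oo-o-oo
tick 2: --o-oo-
tick 3: oo-oo-o
tick 4: --oo-oo
tick 5: ooo-oo-
tick 5 is ooo-oo-, still not uniform -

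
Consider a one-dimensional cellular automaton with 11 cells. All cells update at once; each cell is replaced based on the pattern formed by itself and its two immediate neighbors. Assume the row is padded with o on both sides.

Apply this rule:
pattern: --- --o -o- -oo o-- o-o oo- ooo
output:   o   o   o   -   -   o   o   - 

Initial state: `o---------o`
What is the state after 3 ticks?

-o-oooooo--

o-oooooooo-
oo-------oo
-o-oooooo--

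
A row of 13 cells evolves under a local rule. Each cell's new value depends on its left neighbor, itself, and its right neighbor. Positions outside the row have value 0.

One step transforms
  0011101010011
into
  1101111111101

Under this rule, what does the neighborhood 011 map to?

0

At position 2 the neighborhood is 011; the next row has 0 there.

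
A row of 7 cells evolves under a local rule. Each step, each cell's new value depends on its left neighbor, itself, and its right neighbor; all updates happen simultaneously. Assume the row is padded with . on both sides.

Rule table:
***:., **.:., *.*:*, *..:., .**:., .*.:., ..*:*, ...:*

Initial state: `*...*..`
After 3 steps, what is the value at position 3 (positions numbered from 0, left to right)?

step 1: ..**..*
step 2: **...*.
step 3: ...**..
position 3 holds *

*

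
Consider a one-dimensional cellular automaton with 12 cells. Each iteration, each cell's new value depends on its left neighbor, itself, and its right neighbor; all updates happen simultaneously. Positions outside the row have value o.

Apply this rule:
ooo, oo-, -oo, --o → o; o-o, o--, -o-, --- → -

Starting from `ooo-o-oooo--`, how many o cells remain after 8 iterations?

ooo---oooo-o
ooo--ooooo-o
ooo-oooooo-o
ooo-oooooo-o  (fixed point — unchanged through iteration 8)
count of o: 10

10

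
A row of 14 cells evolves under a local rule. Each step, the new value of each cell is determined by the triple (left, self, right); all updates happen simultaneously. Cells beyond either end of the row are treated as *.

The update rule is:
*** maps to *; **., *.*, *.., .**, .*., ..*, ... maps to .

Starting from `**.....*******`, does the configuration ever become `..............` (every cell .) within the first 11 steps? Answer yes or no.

yes

*.......******
.........*****
..........****
...........***
............**
.............*
..............
all cells are . at step 7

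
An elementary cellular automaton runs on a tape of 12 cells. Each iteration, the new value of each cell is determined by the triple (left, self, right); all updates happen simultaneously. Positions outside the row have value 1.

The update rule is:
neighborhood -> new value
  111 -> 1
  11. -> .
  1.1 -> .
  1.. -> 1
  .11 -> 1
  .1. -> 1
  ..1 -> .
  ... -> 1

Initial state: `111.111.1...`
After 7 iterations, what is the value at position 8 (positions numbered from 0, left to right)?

1

11..11..111.
1.1.1.1.11..
..1.1.1.1.1.
1.1.1.1.1.1.
..1.1.1.1.1.  (repeats iteration 3; period 2)
iteration 7: ..1.1.1.1.1.
position 8 holds 1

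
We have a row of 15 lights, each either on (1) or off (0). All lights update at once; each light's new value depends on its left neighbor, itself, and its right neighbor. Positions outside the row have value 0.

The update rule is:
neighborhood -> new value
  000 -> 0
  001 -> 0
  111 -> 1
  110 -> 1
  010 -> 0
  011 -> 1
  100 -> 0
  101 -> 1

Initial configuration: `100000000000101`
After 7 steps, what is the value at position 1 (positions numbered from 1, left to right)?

000000000000010
000000000000000
000000000000000  (fixed point — unchanged through step 7)
position 1 holds 0

0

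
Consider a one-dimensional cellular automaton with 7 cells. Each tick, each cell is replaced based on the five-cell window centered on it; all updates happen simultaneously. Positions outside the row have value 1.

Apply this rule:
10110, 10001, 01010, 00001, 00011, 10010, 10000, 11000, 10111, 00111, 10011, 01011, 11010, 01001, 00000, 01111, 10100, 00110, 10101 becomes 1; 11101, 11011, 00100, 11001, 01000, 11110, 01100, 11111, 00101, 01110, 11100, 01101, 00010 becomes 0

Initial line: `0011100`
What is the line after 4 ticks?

tick 1: 0110001
tick 2: 0101111
tick 3: 1111100
tick 4: 0000001

0000001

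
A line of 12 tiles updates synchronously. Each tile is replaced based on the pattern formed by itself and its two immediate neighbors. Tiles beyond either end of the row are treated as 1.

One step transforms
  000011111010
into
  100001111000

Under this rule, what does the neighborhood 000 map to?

0

At position 1 the neighborhood is 000; the next row has 0 there.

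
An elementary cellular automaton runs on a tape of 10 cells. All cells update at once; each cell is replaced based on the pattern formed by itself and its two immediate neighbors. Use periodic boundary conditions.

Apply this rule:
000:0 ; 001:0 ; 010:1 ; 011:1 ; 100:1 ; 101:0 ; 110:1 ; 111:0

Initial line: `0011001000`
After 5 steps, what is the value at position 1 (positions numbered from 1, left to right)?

1

0011101100
0010101110
0010101011
1010101011
1010101010
position 1 holds 1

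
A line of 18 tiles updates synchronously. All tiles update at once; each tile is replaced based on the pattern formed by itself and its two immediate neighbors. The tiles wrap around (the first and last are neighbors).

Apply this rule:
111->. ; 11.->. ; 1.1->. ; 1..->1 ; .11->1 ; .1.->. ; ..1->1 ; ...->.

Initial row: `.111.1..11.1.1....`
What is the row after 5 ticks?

..1.1.1.1...1.11..

11....111.....1...
1.1..11..1...1.1.1
...111.11.1.1....1
1.11...1.....1..1.
..1.1.1.1...1.11..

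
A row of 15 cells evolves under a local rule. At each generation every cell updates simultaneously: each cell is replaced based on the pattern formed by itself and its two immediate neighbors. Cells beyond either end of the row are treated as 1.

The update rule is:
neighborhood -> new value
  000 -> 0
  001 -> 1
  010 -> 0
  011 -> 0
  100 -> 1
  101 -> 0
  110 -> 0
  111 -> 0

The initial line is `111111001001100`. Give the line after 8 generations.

000000110110011
100001000001100
010010100010011
001100010101100
110010100000011
001100010000100
110010101001011
001100000110000

001100000110000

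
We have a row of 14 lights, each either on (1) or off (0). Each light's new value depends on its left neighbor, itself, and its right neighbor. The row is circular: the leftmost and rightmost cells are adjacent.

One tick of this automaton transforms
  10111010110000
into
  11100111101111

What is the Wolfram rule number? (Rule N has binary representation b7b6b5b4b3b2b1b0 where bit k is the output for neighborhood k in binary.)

63

position 3: 111 → 0  (bit 7 = 0)
position 4: 110 → 0  (bit 6 = 0)
position 1: 101 → 1  (bit 5 = 1)
position 10: 100 → 1  (bit 4 = 1)
position 2: 011 → 1  (bit 3 = 1)
position 0: 010 → 1  (bit 2 = 1)
position 13: 001 → 1  (bit 1 = 1)
position 11: 000 → 1  (bit 0 = 1)
bits b7..b0 = 00111111 = 63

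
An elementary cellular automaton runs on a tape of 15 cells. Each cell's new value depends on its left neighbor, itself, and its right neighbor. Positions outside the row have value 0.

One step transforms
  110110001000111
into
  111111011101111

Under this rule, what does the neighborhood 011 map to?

At position 0 the neighborhood is 011; the next row has 1 there.

1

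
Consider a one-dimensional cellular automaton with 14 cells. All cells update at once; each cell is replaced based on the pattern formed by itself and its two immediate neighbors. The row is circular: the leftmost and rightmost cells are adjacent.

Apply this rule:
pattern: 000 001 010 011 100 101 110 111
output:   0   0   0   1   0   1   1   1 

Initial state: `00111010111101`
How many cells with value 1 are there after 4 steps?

11

00111101111110
00111111111110
00111111111110  (fixed point — unchanged through step 4)
count of 1: 11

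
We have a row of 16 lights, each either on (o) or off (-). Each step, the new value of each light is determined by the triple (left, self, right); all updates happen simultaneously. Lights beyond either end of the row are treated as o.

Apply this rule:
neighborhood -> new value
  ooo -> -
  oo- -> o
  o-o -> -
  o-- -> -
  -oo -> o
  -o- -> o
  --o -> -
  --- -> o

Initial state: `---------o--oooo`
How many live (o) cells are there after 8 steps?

-ooooooo-o--o---
-o-----o-o--o-o-
-o-ooo-o-o--o-o-
-o-o-o-o-o--o-o-
-o-o-o-o-o--o-o-  (fixed point — unchanged through step 8)
count of o: 7

7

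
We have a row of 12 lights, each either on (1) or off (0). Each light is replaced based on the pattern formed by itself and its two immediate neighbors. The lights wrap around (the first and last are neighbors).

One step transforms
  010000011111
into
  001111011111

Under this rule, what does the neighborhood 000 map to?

At position 3 the neighborhood is 000; the next row has 1 there.

1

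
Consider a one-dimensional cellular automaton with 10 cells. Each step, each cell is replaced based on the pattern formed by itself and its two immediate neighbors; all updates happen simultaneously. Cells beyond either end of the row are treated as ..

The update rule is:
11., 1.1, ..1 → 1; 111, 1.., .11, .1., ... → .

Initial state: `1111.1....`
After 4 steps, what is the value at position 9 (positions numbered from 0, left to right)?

...11.....
..1.1.....
.1.1......
1.1.......
position 9 holds .

.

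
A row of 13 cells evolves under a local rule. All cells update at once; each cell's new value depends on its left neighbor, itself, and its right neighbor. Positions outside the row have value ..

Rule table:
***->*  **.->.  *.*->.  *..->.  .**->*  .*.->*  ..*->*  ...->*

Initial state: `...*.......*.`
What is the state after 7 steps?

****.*******.
***..******..
**..******..*
*..******..**
*.******..**.
*.*****..**..
*.****..**..*

*.****..**..*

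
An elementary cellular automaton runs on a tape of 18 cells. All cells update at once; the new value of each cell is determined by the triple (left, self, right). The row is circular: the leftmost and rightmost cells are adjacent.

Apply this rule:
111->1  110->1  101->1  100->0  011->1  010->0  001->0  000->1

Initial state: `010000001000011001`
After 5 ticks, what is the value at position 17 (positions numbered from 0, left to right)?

100111100011011000
000111101011111010
110111110111111100
111111111111111100
111111111111111100
position 17 holds 0

0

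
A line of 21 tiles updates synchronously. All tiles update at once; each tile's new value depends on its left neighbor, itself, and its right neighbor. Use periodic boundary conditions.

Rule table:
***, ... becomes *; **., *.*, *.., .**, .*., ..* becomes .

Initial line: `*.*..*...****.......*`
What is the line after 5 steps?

.......*..**..*****..
******.........***..*
*****..*******..*....
.***....*****.....**.
..*..**..***..***....

..*..**..***..***....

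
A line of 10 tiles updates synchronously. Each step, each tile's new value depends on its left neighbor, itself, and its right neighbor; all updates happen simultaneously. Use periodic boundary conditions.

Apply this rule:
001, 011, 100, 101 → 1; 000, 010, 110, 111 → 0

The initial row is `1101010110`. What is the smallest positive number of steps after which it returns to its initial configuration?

step 1: 1010101101
step 2: 0101011011
step 3: 1010110110
step 4: 0101101101
step 5: 1011011010
step 6: 0110110101
step 7: 1101101010
step 8: 1011010101
step 9: 0110101011
step 10: 1101010110

10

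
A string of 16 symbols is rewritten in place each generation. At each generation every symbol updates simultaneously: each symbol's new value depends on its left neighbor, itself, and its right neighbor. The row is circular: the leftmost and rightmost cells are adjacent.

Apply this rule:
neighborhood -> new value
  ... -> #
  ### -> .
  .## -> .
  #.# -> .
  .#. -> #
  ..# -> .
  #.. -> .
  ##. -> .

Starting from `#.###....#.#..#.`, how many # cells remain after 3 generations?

6

#.....##.#.#..#.
#.###....#.#..#.  (repeats generation 0; period 2)
generation 3: #.....##.#.#..#.
count of #: 6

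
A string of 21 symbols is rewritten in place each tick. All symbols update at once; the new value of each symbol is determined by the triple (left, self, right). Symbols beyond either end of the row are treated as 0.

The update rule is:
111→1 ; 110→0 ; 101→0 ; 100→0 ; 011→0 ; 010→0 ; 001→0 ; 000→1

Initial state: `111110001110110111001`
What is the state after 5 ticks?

011100100100000010000
001000000001111000111
100011111100110010010
001001111000000000000
100000110011111111111

100000110011111111111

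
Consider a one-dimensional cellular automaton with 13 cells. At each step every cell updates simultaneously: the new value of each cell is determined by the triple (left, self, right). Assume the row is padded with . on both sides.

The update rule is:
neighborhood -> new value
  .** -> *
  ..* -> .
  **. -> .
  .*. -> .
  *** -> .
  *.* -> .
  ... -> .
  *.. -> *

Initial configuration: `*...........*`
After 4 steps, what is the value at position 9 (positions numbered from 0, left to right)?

.*...........
..*..........
...*.........
....*........
position 9 holds .

.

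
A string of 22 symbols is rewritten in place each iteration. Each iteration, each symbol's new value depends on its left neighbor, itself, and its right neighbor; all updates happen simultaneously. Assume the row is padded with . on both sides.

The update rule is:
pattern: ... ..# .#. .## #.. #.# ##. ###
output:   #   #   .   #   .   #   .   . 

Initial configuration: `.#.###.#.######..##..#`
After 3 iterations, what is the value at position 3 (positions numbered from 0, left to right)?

.

#.##..#.##......##..#.
.##..#.##..######..#..
##..#.##..##......#..#
position 3 holds .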